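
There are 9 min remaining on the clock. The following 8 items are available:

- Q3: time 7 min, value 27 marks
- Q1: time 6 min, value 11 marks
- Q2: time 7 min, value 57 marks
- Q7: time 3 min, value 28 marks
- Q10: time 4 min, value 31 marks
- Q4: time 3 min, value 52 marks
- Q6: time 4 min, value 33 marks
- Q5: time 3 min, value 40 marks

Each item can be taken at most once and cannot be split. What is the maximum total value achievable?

120 marks

Check high-value combinations within 9 min:
- Q7+Q4+Q5: time 3+3+3=9, value 28+52+40=120
- Q4+Q5: time 3+3=6, value 52+40=92
- Q4+Q6: time 3+4=7, value 52+33=85
Best: 120 marks.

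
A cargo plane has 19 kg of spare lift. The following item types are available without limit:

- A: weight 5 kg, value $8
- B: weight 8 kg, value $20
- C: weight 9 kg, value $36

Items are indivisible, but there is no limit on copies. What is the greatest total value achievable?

Best value-per-unit is C at 36/9, and filling with it alone uses weight 2×9=18. No mix of the others beats 2×36 = 72.

$72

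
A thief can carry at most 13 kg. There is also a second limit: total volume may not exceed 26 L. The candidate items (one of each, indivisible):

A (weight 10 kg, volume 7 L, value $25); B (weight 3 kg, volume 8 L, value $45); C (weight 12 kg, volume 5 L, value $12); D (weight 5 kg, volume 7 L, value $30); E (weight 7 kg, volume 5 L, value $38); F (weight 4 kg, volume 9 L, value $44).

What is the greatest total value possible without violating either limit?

$119

Feasible sets respecting both limits:
- B+D+F: weight 12, volume 24, value 119
- B+F: weight 7, volume 17, value 89
- B+E: weight 10, volume 13, value 83
- E+F: weight 11, volume 14, value 82
Best: $119.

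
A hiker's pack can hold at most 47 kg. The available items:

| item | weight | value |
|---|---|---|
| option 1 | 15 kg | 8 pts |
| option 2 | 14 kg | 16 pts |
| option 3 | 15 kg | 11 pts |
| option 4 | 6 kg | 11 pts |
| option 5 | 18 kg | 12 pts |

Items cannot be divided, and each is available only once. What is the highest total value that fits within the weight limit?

Check high-value combinations within 47 kg:
- option 2+option 4+option 5: weight 14+6+18=38, value 16+11+12=39
- option 2+option 3+option 5: weight 14+15+18=47, value 16+11+12=39
- option 2+option 3+option 4: weight 14+15+6=35, value 16+11+11=38
Best: 39 pts.

39 pts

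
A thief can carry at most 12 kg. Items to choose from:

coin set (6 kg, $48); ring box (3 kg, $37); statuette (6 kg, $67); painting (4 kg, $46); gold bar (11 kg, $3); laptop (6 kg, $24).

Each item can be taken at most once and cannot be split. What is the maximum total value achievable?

Check high-value combinations within 12 kg:
- coin set+statuette: weight 6+6=12, value 48+67=115
- statuette+painting: weight 6+4=10, value 67+46=113
- ring box+statuette: weight 3+6=9, value 37+67=104
- coin set+painting: weight 6+4=10, value 48+46=94
- statuette+laptop: weight 6+6=12, value 67+24=91
Best: $115.

$115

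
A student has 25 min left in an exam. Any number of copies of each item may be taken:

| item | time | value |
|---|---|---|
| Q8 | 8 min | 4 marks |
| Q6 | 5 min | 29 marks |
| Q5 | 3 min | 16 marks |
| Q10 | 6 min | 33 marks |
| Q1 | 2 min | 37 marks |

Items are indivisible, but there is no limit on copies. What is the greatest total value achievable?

Best value-per-unit is Q1 at 37/2, and filling with it alone uses time 12×2=24. No mix of the others beats 12×37 = 444.

444 marks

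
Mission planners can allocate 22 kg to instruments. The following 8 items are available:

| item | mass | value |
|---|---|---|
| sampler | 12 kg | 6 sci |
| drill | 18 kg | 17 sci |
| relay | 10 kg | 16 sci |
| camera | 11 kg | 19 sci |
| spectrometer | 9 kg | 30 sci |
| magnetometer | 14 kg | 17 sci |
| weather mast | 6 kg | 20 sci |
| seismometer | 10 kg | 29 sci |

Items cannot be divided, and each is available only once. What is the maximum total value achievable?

59 sci

Check high-value combinations within 22 kg:
- spectrometer+seismometer: mass 9+10=19, value 30+29=59
- spectrometer+weather mast: mass 9+6=15, value 30+20=50
- weather mast+seismometer: mass 6+10=16, value 20+29=49
- camera+spectrometer: mass 11+9=20, value 19+30=49
- camera+seismometer: mass 11+10=21, value 19+29=48
Best: 59 sci.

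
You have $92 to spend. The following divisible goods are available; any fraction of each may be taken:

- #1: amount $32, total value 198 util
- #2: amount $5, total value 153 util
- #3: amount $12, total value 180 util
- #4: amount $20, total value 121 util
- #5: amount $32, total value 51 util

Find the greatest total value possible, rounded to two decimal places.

688.66

Take in order of value per unit:
- #2 (153/5 per unit): all 5 → value 153, running total 153.00
- #3 (180/12 per unit): all 12 → value 180, running total 333.00
- #1 (198/32 per unit): all 32 → value 198, running total 531.00
- #4 (121/20 per unit): all 20 → value 121, running total 652.00
- #5 (51/32 per unit): 23 of 32 → value 23×51/32 = 36.6563, running total 688.66
Total 688.66.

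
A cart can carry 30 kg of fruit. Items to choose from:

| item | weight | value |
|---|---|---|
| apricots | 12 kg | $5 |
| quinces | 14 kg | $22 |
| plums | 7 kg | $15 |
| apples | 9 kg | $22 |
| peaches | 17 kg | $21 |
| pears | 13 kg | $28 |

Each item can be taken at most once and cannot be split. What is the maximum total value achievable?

$65

Check high-value combinations within 30 kg:
- plums+apples+pears: weight 7+9+13=29, value 15+22+28=65
- quinces+plums+apples: weight 14+7+9=30, value 22+15+22=59
- apples+pears: weight 9+13=22, value 22+28=50
- quinces+pears: weight 14+13=27, value 22+28=50
- peaches+pears: weight 17+13=30, value 21+28=49
Best: $65.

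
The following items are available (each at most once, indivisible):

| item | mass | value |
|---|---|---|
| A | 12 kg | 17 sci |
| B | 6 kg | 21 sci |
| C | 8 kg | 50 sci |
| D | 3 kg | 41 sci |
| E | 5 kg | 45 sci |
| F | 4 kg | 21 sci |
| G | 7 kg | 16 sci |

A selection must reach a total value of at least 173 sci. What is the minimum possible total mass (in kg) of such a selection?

Subsets with value ≥ 173, sorted by total mass:
- B+C+D+E+F: mass 26, value 178
- C+D+E+F+G: mass 27, value 173
Minimum mass: 26 kg.

26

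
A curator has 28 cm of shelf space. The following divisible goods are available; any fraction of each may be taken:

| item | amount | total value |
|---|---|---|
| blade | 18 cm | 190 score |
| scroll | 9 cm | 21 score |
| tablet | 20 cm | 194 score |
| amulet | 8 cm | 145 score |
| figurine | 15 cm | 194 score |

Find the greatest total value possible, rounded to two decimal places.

391.78

Take in order of value per unit:
- amulet (145/8 per unit): all 8 → value 145, running total 145.00
- figurine (194/15 per unit): all 15 → value 194, running total 339.00
- blade (190/18 per unit): 5 of 18 → value 5×190/18 = 52.7778, running total 391.78
Total 391.78.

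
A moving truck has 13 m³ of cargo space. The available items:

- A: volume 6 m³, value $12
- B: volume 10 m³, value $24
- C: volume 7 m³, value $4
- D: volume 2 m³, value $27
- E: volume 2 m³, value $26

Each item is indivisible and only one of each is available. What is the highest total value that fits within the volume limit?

$65

Check high-value combinations within 13 m³:
- A+D+E: volume 6+2+2=10, value 12+27+26=65
- C+D+E: volume 7+2+2=11, value 4+27+26=57
- D+E: volume 2+2=4, value 27+26=53
- B+D: volume 10+2=12, value 24+27=51
Best: $65.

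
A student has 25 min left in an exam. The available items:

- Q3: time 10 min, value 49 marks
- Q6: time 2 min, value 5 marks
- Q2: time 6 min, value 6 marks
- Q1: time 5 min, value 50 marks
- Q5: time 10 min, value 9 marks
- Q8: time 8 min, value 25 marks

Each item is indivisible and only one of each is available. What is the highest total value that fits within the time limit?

This is a 0/1 knapsack; check combinations near the capacity.
- Q3+Q6+Q1+Q8: time 10+2+5+8=25, value 49+5+50+25=129
- Q3+Q1+Q8: time 10+5+8=23, value 49+50+25=124
- Q3+Q6+Q2+Q1: time 10+2+6+5=23, value 49+5+6+50=110
- Q3+Q1+Q5: time 10+5+10=25, value 49+50+9=108
Best: 129 marks.

129 marks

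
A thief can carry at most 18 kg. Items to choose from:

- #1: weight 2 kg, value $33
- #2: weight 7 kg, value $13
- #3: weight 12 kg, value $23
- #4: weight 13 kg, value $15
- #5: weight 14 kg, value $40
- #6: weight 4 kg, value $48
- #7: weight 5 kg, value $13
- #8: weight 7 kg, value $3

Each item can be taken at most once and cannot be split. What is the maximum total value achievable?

Check high-value combinations within 18 kg:
- #1+#2+#6+#7: weight 2+7+4+5=18, value 33+13+48+13=107
- #1+#3+#6: weight 2+12+4=18, value 33+23+48=104
- #1+#6+#7+#8: weight 2+4+5+7=18, value 33+48+13+3=97
- #1+#6+#7: weight 2+4+5=11, value 33+48+13=94
- #1+#2+#6: weight 2+7+4=13, value 33+13+48=94
Best: $107.

$107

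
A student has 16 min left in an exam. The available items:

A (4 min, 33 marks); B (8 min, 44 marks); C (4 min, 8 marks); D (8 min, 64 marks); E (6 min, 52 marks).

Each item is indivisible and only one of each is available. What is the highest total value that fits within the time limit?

Check high-value combinations within 16 min:
- D+E: time 8+6=14, value 64+52=116
- B+D: time 8+8=16, value 44+64=108
- A+C+D: time 4+4+8=16, value 33+8+64=105
Best: 116 marks.

116 marks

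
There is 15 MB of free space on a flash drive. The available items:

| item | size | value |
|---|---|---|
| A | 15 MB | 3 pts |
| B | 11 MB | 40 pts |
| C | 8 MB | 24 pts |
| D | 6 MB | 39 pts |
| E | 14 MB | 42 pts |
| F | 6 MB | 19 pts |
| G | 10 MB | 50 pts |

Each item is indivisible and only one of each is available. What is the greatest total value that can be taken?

63 pts

Check high-value combinations within 15 MB:
- C+D: size 8+6=14, value 24+39=63
- D+F: size 6+6=12, value 39+19=58
- G: size 10, value 50
- C+F: size 8+6=14, value 24+19=43
- E: size 14, value 42
Best: 63 pts.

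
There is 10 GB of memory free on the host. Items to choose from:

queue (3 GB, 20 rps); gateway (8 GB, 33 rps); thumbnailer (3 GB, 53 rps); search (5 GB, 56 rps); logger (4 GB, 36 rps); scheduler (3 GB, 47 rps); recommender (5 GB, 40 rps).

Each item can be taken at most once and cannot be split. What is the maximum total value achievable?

136 rps

Check high-value combinations within 10 GB:
- thumbnailer+logger+scheduler: memory 3+4+3=10, value 53+36+47=136
- queue+thumbnailer+scheduler: memory 3+3+3=9, value 20+53+47=120
- thumbnailer+search: memory 3+5=8, value 53+56=109
- queue+thumbnailer+logger: memory 3+3+4=10, value 20+53+36=109
- search+scheduler: memory 5+3=8, value 56+47=103
Best: 136 rps.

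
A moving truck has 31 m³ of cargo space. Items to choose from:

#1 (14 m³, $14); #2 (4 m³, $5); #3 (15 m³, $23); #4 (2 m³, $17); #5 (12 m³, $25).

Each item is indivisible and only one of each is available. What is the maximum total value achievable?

$65

Check high-value combinations within 31 m³:
- #3+#4+#5: volume 15+2+12=29, value 23+17+25=65
- #1+#4+#5: volume 14+2+12=28, value 14+17+25=56
- #1+#3+#4: volume 14+15+2=31, value 14+23+17=54
Best: $65.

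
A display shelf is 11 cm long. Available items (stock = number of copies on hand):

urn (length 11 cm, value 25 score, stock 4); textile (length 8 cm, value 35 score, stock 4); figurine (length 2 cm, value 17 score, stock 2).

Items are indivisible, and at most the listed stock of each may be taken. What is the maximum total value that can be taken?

52 score

Top feasible selections:
- 1×textile + 1×figurine: length 10, value 52
- 1×textile: length 8, value 35
Best: 52 score.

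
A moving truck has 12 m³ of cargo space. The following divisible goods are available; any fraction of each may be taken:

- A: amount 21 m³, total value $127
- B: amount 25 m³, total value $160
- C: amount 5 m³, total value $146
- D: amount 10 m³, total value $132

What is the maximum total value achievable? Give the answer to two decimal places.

238.40

Take in order of value per unit:
- C (146/5 per unit): all 5 → value 146, running total 146.00
- D (132/10 per unit): 7 of 10 → value 7×132/10 = 92.4000, running total 238.40
Total 238.40.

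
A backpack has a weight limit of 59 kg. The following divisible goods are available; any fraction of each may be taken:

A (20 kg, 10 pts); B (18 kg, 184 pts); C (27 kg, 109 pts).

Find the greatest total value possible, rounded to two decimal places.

Take in order of value per unit:
- B (184/18 per unit): all 18 → value 184, running total 184.00
- C (109/27 per unit): all 27 → value 109, running total 293.00
- A (10/20 per unit): 14 of 20 → value 14×10/20 = 7.0000, running total 300.00
Total 300.00.

300.00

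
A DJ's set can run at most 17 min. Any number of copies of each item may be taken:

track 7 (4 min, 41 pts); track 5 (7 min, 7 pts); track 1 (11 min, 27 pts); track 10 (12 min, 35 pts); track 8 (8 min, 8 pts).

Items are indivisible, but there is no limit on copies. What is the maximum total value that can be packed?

164 pts

Best value-per-unit is track 7 at 41/4, and filling with it alone uses duration 4×4=16. No mix of the others beats 4×41 = 164.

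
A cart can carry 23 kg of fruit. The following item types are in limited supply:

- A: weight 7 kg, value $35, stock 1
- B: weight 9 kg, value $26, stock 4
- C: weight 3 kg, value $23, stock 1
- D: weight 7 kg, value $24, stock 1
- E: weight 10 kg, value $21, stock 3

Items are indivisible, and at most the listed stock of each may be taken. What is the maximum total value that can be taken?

$85

Top feasible selections:
- 1×A + 1×B + 1×D: weight 23, value 85
- 1×A + 1×B + 1×C: weight 19, value 84
Best: $85.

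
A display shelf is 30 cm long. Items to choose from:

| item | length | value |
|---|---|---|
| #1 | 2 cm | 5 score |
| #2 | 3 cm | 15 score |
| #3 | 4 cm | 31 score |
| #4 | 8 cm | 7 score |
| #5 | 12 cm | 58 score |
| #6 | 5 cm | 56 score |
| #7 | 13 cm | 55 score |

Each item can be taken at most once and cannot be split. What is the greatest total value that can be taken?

Check high-value combinations within 30 cm:
- #5+#6+#7: length 12+5+13=30, value 58+56+55=169
- #1+#2+#3+#5+#6: length 2+3+4+12+5=26, value 5+15+31+58+56=165
- #1+#2+#3+#6+#7: length 2+3+4+5+13=27, value 5+15+31+56+55=162
- #2+#3+#5+#6: length 3+4+12+5=24, value 15+31+58+56=160
Best: 169 score.

169 score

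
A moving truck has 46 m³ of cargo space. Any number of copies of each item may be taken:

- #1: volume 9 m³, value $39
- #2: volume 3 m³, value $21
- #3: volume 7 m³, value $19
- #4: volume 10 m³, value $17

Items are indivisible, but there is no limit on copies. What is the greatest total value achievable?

Best value-per-unit is #2 at 21/3, and filling with it alone uses volume 15×3=45. No mix of the others beats 15×21 = 315.

$315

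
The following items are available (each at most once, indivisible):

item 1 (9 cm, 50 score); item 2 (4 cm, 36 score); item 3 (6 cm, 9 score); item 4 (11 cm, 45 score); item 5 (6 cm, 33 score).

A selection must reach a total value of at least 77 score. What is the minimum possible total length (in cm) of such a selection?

Subsets with value ≥ 77, sorted by total length:
- item 1+item 2: length 13, value 86
- item 1+item 5: length 15, value 83
- item 2+item 4: length 15, value 81
Minimum length: 13 cm.

13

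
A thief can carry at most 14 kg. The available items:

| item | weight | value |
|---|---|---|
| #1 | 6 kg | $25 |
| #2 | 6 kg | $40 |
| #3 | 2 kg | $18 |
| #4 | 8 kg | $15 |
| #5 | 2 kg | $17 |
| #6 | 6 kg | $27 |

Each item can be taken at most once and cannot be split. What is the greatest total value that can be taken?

This is a 0/1 knapsack; check combinations near the capacity.
- #2+#3+#6: weight 6+2+6=14, value 40+18+27=85
- #2+#5+#6: weight 6+2+6=14, value 40+17+27=84
- #1+#2+#3: weight 6+6+2=14, value 25+40+18=83
Best: $85.

$85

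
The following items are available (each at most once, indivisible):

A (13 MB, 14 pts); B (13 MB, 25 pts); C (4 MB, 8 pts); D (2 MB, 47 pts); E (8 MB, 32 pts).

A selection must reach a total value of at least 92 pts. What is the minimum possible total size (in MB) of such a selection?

Subsets with value ≥ 92, sorted by total size:
- B+D+E: size 23, value 104
- A+D+E: size 23, value 93
Minimum size: 23 MB.

23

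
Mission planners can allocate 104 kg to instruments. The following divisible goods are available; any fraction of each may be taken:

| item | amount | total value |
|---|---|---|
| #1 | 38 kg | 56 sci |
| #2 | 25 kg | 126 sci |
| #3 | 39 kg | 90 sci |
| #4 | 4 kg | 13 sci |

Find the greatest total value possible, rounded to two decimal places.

282.05

Take in order of value per unit:
- #2 (126/25 per unit): all 25 → value 126, running total 126.00
- #4 (13/4 per unit): all 4 → value 13, running total 139.00
- #3 (90/39 per unit): all 39 → value 90, running total 229.00
- #1 (56/38 per unit): 36 of 38 → value 36×56/38 = 53.0526, running total 282.05
Total 282.05.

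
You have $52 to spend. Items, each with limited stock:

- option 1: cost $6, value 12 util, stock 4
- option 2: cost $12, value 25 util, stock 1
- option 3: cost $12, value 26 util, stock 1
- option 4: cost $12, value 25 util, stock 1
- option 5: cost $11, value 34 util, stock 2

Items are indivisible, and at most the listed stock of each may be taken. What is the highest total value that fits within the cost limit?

Best selections within cost 52 and stock limits:
- 1×option 1 + 1×option 3 + 1×option 4 + 2×option 5: cost 52, value 131
- 1×option 1 + 1×option 2 + 1×option 3 + 2×option 5: cost 52, value 131
- 1×option 1 + 1×option 2 + 1×option 4 + 2×option 5: cost 52, value 130
Best: 131 util.

131 util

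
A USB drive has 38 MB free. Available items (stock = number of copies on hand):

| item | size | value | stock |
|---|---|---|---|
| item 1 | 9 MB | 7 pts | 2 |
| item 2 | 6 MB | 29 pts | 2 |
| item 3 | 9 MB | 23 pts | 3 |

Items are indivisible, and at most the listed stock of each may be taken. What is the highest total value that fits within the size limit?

Top feasible selections:
- 2×item 2 + 2×item 3: size 30, value 104
- 1×item 2 + 3×item 3: size 33, value 98
- 1×item 1 + 2×item 2 + 1×item 3: size 30, value 88
- 1×item 1 + 1×item 2 + 2×item 3: size 33, value 82
Best: 104 pts.

104 pts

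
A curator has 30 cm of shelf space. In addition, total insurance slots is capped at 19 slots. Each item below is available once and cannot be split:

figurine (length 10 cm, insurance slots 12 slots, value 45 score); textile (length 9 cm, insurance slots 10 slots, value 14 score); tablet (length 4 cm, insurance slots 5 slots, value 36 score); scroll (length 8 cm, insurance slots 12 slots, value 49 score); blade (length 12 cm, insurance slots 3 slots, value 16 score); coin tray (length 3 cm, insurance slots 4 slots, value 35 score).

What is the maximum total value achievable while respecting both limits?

Feasible sets respecting both limits:
- scroll+blade+coin tray: length 23, insurance slots 19, value 100
- figurine+blade+coin tray: length 25, insurance slots 19, value 96
- tablet+blade+coin tray: length 19, insurance slots 12, value 87
Best: 100 score.

100 score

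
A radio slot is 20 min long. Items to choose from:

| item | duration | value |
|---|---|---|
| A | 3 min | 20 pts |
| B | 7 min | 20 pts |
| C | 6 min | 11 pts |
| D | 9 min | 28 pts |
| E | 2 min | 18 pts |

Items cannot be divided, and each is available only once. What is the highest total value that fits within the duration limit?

Check high-value combinations within 20 min:
- A+C+D+E: duration 3+6+9+2=20, value 20+11+28+18=77
- A+B+C+E: duration 3+7+6+2=18, value 20+20+11+18=69
- A+B+D: duration 3+7+9=19, value 20+20+28=68
- A+D+E: duration 3+9+2=14, value 20+28+18=66
Best: 77 pts.

77 pts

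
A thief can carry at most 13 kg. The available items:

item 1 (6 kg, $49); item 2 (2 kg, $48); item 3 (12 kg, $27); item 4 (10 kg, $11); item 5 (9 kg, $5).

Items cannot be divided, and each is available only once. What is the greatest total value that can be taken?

Check high-value combinations within 13 kg:
- item 1+item 2: weight 6+2=8, value 49+48=97
- item 2+item 4: weight 2+10=12, value 48+11=59
- item 2+item 5: weight 2+9=11, value 48+5=53
- item 1: weight 6, value 49
Best: $97.

$97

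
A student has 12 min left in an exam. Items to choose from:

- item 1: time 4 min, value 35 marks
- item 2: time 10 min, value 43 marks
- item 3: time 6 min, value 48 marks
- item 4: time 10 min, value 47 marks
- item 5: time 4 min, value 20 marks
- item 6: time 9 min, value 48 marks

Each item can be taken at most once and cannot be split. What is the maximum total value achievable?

83 marks

Check high-value combinations within 12 min:
- item 1+item 3: time 4+6=10, value 35+48=83
- item 3+item 5: time 6+4=10, value 48+20=68
- item 1+item 5: time 4+4=8, value 35+20=55
Best: 83 marks.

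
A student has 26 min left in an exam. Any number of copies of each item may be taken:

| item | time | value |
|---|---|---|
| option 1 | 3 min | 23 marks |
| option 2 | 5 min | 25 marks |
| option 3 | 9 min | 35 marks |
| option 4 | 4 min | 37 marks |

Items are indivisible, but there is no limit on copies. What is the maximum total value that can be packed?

231 marks

Best value-per-unit is option 4 at 37/4; filling with it alone gives 6×37 = 222.
Optimal mix: 2×option 1 + 5×option 4 → time 26, value 231.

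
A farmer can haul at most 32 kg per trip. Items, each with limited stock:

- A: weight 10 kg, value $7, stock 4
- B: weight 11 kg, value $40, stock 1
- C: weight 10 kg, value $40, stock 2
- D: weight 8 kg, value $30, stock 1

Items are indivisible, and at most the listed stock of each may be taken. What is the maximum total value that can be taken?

Best selections within weight 32 and stock limits:
- 1×B + 2×C: weight 31, value 120
- 2×C + 1×D: weight 28, value 110
- 1×B + 1×C + 1×D: weight 29, value 110
Best: $120.

$120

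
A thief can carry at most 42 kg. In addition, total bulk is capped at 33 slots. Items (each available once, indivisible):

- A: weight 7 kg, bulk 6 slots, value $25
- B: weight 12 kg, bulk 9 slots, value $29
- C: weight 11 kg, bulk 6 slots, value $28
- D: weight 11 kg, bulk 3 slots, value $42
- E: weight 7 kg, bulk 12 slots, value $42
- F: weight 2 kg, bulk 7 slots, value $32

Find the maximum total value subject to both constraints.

$145

Feasible sets respecting both limits:
- B+D+E+F: weight 32, bulk 31, value 145
- C+D+E+F: weight 31, bulk 28, value 144
- B+C+D+E: weight 41, bulk 30, value 141
- A+D+E+F: weight 27, bulk 28, value 141
Best: $145.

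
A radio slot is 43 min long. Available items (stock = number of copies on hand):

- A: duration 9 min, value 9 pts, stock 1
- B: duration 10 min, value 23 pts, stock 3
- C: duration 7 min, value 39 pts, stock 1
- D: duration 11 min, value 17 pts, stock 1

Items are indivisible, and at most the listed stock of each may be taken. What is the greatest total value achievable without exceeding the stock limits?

108 pts

Best selections within duration 43 and stock limits:
- 3×B + 1×C: duration 37, value 108
- 2×B + 1×C + 1×D: duration 38, value 102
- 1×A + 2×B + 1×C: duration 36, value 94
Best: 108 pts.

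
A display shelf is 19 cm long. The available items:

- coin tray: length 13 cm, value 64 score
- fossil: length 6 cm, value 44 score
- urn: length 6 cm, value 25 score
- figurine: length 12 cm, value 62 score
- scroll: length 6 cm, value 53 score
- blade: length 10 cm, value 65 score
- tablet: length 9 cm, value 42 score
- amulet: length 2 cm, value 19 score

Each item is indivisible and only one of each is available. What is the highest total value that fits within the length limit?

This is a 0/1 knapsack; check combinations near the capacity.
- scroll+blade+amulet: length 6+10+2=18, value 53+65+19=137
- fossil+blade+amulet: length 6+10+2=18, value 44+65+19=128
- fossil+urn+scroll: length 6+6+6=18, value 44+25+53=122
- scroll+blade: length 6+10=16, value 53+65=118
Best: 137 score.

137 score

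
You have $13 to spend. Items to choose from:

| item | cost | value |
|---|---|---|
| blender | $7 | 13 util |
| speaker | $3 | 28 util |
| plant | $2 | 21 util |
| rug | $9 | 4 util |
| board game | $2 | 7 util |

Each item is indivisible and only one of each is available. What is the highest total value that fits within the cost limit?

62 util

Check high-value combinations within $13:
- blender+speaker+plant: cost 7+3+2=12, value 13+28+21=62
- speaker+plant+board game: cost 3+2+2=7, value 28+21+7=56
- speaker+plant: cost 3+2=5, value 28+21=49
- blender+speaker+board game: cost 7+3+2=12, value 13+28+7=48
Best: 62 util.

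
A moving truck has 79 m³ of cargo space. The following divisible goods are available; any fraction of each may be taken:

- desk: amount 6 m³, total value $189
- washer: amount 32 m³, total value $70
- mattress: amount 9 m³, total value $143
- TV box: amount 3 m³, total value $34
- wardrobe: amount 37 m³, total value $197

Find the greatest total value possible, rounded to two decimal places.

615.50

Take in order of value per unit:
- desk (189/6 per unit): all 6 → value 189, running total 189.00
- mattress (143/9 per unit): all 9 → value 143, running total 332.00
- TV box (34/3 per unit): all 3 → value 34, running total 366.00
- wardrobe (197/37 per unit): all 37 → value 197, running total 563.00
- washer (70/32 per unit): 24 of 32 → value 24×70/32 = 52.5000, running total 615.50
Total 615.50.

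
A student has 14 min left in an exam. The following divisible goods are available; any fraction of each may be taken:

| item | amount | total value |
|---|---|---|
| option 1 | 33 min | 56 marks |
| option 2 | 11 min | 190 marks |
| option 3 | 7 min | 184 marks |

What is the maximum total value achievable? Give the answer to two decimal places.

Take in order of value per unit:
- option 3 (184/7 per unit): all 7 → value 184, running total 184.00
- option 2 (190/11 per unit): 7 of 11 → value 7×190/11 = 120.9091, running total 304.91
Total 304.91.

304.91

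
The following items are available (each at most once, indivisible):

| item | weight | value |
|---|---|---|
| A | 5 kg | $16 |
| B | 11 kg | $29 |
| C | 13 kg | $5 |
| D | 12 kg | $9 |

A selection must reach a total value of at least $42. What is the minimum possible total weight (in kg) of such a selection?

16

Subsets with value ≥ 42, sorted by total weight:
- A+B: weight 16, value 45
- A+B+D: weight 28, value 54
- A+B+C: weight 29, value 50
- B+C+D: weight 36, value 43
Minimum weight: 16 kg.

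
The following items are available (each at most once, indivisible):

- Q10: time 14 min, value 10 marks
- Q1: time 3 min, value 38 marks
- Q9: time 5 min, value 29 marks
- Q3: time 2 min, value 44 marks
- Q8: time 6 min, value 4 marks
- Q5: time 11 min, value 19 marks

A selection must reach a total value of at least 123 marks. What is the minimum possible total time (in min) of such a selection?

21

Subsets with value ≥ 123, sorted by total time:
- Q1+Q9+Q3+Q5: time 21, value 130
- Q1+Q9+Q3+Q8+Q5: time 27, value 134
Minimum time: 21 min.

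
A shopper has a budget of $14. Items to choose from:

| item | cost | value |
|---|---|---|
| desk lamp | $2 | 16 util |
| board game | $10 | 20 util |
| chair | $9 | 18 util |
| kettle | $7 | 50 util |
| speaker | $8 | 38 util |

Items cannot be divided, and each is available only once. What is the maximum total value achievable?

Check high-value combinations within $14:
- desk lamp+kettle: cost 2+7=9, value 16+50=66
- desk lamp+speaker: cost 2+8=10, value 16+38=54
- kettle: cost 7, value 50
- speaker: cost 8, value 38
Best: 66 util.

66 util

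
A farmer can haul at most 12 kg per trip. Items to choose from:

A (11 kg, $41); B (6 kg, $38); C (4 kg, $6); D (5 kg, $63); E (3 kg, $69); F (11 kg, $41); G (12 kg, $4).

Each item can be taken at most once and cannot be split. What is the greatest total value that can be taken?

$138

Check high-value combinations within 12 kg:
- C+D+E: weight 4+5+3=12, value 6+63+69=138
- D+E: weight 5+3=8, value 63+69=132
- B+E: weight 6+3=9, value 38+69=107
Best: $138.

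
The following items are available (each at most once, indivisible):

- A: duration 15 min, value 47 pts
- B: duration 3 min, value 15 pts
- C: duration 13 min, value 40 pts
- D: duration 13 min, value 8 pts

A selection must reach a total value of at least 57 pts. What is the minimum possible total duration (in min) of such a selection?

Subsets with value ≥ 57, sorted by total duration:
- A+B: duration 18, value 62
- A+C: duration 28, value 87
Minimum duration: 18 min.

18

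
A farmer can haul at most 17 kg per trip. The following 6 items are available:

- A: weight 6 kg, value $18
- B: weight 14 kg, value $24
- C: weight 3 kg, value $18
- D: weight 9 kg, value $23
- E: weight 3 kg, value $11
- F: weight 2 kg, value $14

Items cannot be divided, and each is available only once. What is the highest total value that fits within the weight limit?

$66

Check high-value combinations within 17 kg:
- C+D+E+F: weight 3+9+3+2=17, value 18+23+11+14=66
- A+C+E+F: weight 6+3+3+2=14, value 18+18+11+14=61
- C+D+F: weight 3+9+2=14, value 18+23+14=55
- A+D+F: weight 6+9+2=17, value 18+23+14=55
- C+D+E: weight 3+9+3=15, value 18+23+11=52
Best: $66.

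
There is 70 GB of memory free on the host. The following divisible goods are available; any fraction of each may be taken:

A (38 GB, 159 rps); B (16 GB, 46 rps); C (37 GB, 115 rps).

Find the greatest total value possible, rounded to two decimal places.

258.46

Take in order of value per unit:
- A (159/38 per unit): all 38 → value 159, running total 159.00
- C (115/37 per unit): 32 of 37 → value 32×115/37 = 99.4595, running total 258.46
Total 258.46.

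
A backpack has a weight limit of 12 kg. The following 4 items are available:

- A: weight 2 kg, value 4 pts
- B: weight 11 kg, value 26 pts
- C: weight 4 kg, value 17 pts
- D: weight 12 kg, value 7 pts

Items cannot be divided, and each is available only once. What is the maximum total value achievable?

26 pts

This is a 0/1 knapsack; check combinations near the capacity.
- B: weight 11, value 26
- A+C: weight 2+4=6, value 4+17=21
- C: weight 4, value 17
- D: weight 12, value 7
- A: weight 2, value 4
Best: 26 pts.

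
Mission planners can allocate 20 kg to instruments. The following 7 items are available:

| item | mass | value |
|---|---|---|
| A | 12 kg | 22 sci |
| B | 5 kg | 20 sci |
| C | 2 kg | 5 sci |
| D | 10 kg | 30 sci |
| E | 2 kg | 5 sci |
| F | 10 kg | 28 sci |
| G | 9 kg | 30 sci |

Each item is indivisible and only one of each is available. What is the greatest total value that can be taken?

This is a 0/1 knapsack; check combinations near the capacity.
- B+C+E+G: mass 5+2+2+9=18, value 20+5+5+30=60
- B+C+D+E: mass 5+2+10+2=19, value 20+5+30+5=60
- D+G: mass 10+9=19, value 30+30=60
- B+C+E+F: mass 5+2+2+10=19, value 20+5+5+28=58
Best: 60 sci.

60 sci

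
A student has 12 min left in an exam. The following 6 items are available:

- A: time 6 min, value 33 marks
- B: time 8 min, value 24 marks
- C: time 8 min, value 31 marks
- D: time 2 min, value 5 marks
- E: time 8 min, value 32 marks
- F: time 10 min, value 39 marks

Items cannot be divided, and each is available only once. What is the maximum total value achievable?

44 marks

This is a 0/1 knapsack; check combinations near the capacity.
- D+F: time 2+10=12, value 5+39=44
- F: time 10, value 39
- A+D: time 6+2=8, value 33+5=38
Best: 44 marks.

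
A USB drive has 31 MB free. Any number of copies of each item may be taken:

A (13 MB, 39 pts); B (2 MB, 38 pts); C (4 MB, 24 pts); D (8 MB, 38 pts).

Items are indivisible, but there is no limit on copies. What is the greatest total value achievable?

570 pts

Best value-per-unit is B at 38/2, and filling with it alone uses size 15×2=30. No mix of the others beats 15×38 = 570.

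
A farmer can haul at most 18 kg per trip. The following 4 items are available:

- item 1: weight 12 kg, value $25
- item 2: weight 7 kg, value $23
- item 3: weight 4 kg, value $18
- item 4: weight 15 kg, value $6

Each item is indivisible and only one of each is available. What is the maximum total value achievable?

$43

Check high-value combinations within 18 kg:
- item 1+item 3: weight 12+4=16, value 25+18=43
- item 2+item 3: weight 7+4=11, value 23+18=41
- item 1: weight 12, value 25
Best: $43.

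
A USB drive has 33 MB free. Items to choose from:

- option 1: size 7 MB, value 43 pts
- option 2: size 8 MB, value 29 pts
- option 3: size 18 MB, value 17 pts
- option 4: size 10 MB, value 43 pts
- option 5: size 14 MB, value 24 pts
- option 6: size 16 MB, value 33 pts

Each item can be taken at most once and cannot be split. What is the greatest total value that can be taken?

119 pts

This is a 0/1 knapsack; check combinations near the capacity.
- option 1+option 4+option 6: size 7+10+16=33, value 43+43+33=119
- option 1+option 2+option 4: size 7+8+10=25, value 43+29+43=115
- option 1+option 4+option 5: size 7+10+14=31, value 43+43+24=110
- option 1+option 2+option 6: size 7+8+16=31, value 43+29+33=105
- option 1+option 2+option 5: size 7+8+14=29, value 43+29+24=96
Best: 119 pts.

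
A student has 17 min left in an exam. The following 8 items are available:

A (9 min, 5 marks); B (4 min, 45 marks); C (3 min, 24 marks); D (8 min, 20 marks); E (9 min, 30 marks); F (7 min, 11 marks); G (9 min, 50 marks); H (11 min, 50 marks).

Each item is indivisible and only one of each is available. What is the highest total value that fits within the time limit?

Check high-value combinations within 17 min:
- B+C+G: time 4+3+9=16, value 45+24+50=119
- B+C+E: time 4+3+9=16, value 45+24+30=99
- B+G: time 4+9=13, value 45+50=95
- B+H: time 4+11=15, value 45+50=95
- B+C+D: time 4+3+8=15, value 45+24+20=89
Best: 119 marks.

119 marks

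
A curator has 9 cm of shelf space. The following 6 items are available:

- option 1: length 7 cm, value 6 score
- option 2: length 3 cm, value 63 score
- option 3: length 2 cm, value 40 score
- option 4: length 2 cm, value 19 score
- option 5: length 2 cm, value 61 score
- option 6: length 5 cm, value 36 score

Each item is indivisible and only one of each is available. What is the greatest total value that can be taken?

Check high-value combinations within 9 cm:
- option 2+option 3+option 4+option 5: length 3+2+2+2=9, value 63+40+19+61=183
- option 2+option 3+option 5: length 3+2+2=7, value 63+40+61=164
- option 2+option 4+option 5: length 3+2+2=7, value 63+19+61=143
- option 3+option 5+option 6: length 2+2+5=9, value 40+61+36=137
- option 2+option 5: length 3+2=5, value 63+61=124
Best: 183 score.

183 score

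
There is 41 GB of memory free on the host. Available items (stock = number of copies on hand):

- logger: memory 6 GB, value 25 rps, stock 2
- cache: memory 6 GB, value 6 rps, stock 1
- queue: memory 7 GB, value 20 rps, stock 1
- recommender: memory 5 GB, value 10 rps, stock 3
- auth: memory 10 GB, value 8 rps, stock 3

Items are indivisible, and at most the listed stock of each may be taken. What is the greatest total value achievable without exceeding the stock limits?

106 rps

Best selections within memory 41 and stock limits:
- 2×logger + 1×cache + 1×queue + 3×recommender: memory 40, value 106
- 2×logger + 1×queue + 3×recommender: memory 34, value 100
- 2×logger + 1×queue + 2×recommender + 1×auth: memory 39, value 98
- 2×logger + 1×cache + 1×queue + 2×recommender: memory 35, value 96
Best: 106 rps.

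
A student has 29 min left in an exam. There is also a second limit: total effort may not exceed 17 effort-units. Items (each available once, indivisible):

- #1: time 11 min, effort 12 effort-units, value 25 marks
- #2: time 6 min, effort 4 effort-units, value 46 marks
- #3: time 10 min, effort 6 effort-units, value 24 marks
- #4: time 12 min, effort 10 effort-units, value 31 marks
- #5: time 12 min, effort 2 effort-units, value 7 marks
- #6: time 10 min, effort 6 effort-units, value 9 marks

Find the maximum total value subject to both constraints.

79 marks

Feasible sets respecting both limits:
- #2+#3+#6: time 26, effort 16, value 79
- #2+#4: time 18, effort 14, value 77
- #2+#3+#5: time 28, effort 12, value 77
- #1+#2: time 17, effort 16, value 71
Best: 79 marks.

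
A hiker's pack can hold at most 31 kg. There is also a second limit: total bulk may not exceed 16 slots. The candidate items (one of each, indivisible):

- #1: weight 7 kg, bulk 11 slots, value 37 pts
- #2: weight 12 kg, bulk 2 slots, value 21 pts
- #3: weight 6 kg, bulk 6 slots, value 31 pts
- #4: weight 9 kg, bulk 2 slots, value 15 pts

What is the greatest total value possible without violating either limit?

Feasible sets respecting both limits:
- #1+#2+#4: weight 28, bulk 15, value 73
- #2+#3+#4: weight 27, bulk 10, value 67
- #1+#2: weight 19, bulk 13, value 58
Best: 73 pts.

73 pts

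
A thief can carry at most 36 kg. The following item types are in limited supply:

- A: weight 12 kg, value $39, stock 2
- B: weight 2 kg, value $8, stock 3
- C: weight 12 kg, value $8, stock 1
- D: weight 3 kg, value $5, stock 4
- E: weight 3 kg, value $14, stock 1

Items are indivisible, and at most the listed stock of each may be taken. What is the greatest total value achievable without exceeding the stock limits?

$121

Best selections within weight 36 and stock limits:
- 2×A + 3×B + 1×D + 1×E: weight 36, value 121
- 2×A + 3×B + 1×E: weight 33, value 116
Best: $121.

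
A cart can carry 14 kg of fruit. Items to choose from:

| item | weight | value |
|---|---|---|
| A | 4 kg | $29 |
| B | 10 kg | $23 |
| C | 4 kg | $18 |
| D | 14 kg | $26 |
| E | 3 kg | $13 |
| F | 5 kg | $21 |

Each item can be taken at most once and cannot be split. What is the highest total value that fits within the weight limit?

$68

Check high-value combinations within 14 kg:
- A+C+F: weight 4+4+5=13, value 29+18+21=68
- A+E+F: weight 4+3+5=12, value 29+13+21=63
- A+C+E: weight 4+4+3=11, value 29+18+13=60
- C+E+F: weight 4+3+5=12, value 18+13+21=52
Best: $68.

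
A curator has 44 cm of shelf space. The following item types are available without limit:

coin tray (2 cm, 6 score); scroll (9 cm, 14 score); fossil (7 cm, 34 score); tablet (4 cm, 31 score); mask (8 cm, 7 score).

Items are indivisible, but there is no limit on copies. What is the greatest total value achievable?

Best value-per-unit is tablet at 31/4, and filling with it alone uses length 11×4=44. No mix of the others beats 11×31 = 341.

341 score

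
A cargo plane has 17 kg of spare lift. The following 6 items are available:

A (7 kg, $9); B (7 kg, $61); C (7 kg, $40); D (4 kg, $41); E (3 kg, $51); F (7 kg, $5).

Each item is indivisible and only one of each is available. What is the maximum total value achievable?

$153

Check high-value combinations within 17 kg:
- B+D+E: weight 7+4+3=14, value 61+41+51=153
- B+C+E: weight 7+7+3=17, value 61+40+51=152
- C+D+E: weight 7+4+3=14, value 40+41+51=132
- A+B+E: weight 7+7+3=17, value 9+61+51=121
Best: $153.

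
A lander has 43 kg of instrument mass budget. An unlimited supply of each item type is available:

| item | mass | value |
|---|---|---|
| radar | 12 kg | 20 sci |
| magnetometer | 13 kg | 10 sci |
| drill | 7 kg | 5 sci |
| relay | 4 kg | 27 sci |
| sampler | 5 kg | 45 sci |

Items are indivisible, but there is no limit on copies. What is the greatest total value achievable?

Best value-per-unit is sampler at 45/5; filling with it alone gives 8×45 = 360.
Optimal mix: 2×relay + 7×sampler → mass 43, value 369.

369 sci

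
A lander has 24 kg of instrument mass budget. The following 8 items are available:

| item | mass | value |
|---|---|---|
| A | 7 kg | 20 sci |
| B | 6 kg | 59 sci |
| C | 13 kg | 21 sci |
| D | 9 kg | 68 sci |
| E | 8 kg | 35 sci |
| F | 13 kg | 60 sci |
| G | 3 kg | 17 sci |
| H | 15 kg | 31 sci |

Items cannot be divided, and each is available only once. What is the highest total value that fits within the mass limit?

162 sci

This is a 0/1 knapsack; check combinations near the capacity.
- B+D+E: mass 6+9+8=23, value 59+68+35=162
- A+B+D: mass 7+6+9=22, value 20+59+68=147
- B+D+G: mass 6+9+3=18, value 59+68+17=144
- B+F+G: mass 6+13+3=22, value 59+60+17=136
Best: 162 sci.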